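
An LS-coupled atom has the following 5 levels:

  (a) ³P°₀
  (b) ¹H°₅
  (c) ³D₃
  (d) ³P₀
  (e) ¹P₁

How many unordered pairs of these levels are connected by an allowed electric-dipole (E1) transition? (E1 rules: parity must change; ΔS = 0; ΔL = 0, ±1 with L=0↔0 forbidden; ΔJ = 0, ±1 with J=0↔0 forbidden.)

0

(a)–(b): forbidden (parity, ΔS, ΔL, ΔJ).
(a)–(c): forbidden (ΔJ).
(a)–(d): forbidden (ΔJ).
(a)–(e): forbidden (ΔS).
(b)–(c): forbidden (ΔS, ΔL, ΔJ).
(b)–(d): forbidden (ΔS, ΔL, ΔJ).
(b)–(e): forbidden (ΔL, ΔJ).
(c)–(d): forbidden (parity, ΔJ).
(c)–(e): forbidden (parity, ΔS, ΔJ).
(d)–(e): forbidden (parity, ΔS).
Allowed pairs: 0 of 10.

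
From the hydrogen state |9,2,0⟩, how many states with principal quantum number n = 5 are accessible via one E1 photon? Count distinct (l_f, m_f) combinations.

6

E1 requires Δl = ±1, so l_f ∈ {1, 3}; with 0 ≤ l_f ≤ n_f−1 = 4, the allowed l_f values are {1, 3}.
For l_f = 1: m_f ∈ {m_i−1, m_i, m_i+1} ∩ [−1, 1] = {-1, 0, 1} → 3 states.
For l_f = 3: m_f ∈ {m_i−1, m_i, m_i+1} ∩ [−3, 3] = {-1, 0, 1} → 3 states.
Total: 6.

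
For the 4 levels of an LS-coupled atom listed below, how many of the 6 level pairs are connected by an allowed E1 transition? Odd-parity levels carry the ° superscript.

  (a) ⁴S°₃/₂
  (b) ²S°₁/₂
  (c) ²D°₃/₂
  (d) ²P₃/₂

2

(a)–(b): forbidden (parity, ΔS, ΔL).
(a)–(c): forbidden (parity, ΔS, ΔL).
(a)–(d): forbidden (ΔS).
(b)–(c): forbidden (parity, ΔL).
(b)–(d): allowed.
(c)–(d): allowed.
Allowed pairs: 2 of 6.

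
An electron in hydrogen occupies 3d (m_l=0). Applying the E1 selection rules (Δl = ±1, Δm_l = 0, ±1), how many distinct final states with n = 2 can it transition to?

3

E1 requires Δl = ±1, so l_f ∈ {1, 3}; with 0 ≤ l_f ≤ n_f−1 = 1, the allowed l_f values are {1}.
For l_f = 1: m_f ∈ {m_i−1, m_i, m_i+1} ∩ [−1, 1] = {-1, 0, 1} → 3 states.
Total: 3.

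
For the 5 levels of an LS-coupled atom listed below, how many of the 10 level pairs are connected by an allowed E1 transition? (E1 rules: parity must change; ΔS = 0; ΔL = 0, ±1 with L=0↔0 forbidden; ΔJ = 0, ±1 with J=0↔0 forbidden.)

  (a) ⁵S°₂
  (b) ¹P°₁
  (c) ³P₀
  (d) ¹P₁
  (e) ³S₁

1

(a)–(b): forbidden (parity, ΔS).
(a)–(c): forbidden (ΔS, ΔJ).
(a)–(d): forbidden (ΔS).
(a)–(e): forbidden (ΔS, ΔL).
(b)–(c): forbidden (ΔS).
(b)–(d): allowed.
(b)–(e): forbidden (ΔS).
(c)–(d): forbidden (parity, ΔS).
(c)–(e): forbidden (parity).
(d)–(e): forbidden (parity, ΔS).
Allowed pairs: 1 of 10.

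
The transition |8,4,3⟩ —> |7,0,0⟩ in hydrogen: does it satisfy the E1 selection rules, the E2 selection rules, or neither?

neither

Δl = 0 − 4 = -4; l_i + l_f = 4.
Δm_l = -3.
E1 (Δl = ±1, |Δm_l| ≤ 1): not satisfied.
E2 (Δl = 0,±2, l_i+l_f ≥ 2, |Δm_l| ≤ 2): not satisfied.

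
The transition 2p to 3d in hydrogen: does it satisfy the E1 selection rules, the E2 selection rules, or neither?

Δl = 2 − 1 = +1; l_i + l_f = 3.
E1 (Δl = ±1): satisfied.
E2 (Δl = 0,±2, l_i+l_f ≥ 2): not satisfied.

E1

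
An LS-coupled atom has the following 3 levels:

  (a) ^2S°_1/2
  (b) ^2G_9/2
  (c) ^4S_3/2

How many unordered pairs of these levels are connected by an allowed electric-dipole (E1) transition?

0

(a)–(b): forbidden (ΔL, ΔJ).
(a)–(c): forbidden (ΔS, ΔL).
(b)–(c): forbidden (parity, ΔS, ΔL, ΔJ).
Allowed pairs: 0 of 3.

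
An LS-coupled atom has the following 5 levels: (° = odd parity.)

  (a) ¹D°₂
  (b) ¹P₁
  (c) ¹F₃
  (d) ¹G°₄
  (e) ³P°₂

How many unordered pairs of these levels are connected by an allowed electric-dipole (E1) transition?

(a)–(b): allowed.
(a)–(c): allowed.
(a)–(d): forbidden (parity, ΔL, ΔJ).
(a)–(e): forbidden (parity, ΔS).
(b)–(c): forbidden (parity, ΔL, ΔJ).
(b)–(d): forbidden (ΔL, ΔJ).
(b)–(e): forbidden (ΔS).
(c)–(d): allowed.
(c)–(e): forbidden (ΔS, ΔL).
(d)–(e): forbidden (parity, ΔS, ΔL, ΔJ).
Allowed pairs: 3 of 10.

3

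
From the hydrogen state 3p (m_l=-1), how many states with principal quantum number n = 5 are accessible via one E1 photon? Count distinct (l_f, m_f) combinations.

4

E1 requires Δl = ±1, so l_f ∈ {0, 2}; with 0 ≤ l_f ≤ n_f−1 = 4, the allowed l_f values are {0, 2}.
For l_f = 0: m_f ∈ {m_i−1, m_i, m_i+1} ∩ [−0, 0] = {0} → 1 state.
For l_f = 2: m_f ∈ {m_i−1, m_i, m_i+1} ∩ [−2, 2] = {-2, -1, 0} → 3 states.
Total: 4.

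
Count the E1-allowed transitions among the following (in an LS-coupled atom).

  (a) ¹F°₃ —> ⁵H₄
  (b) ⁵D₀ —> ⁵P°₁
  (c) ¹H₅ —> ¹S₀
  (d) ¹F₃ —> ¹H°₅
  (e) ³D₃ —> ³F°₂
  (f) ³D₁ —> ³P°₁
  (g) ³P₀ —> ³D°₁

(a) forbidden (ΔS, ΔL fail)
(b) allowed
(c) forbidden (parity, ΔL, ΔJ fail)
(d) forbidden (ΔL, ΔJ fail)
(e) allowed
(f) allowed
(g) allowed
Total allowed: 4 of 7.

4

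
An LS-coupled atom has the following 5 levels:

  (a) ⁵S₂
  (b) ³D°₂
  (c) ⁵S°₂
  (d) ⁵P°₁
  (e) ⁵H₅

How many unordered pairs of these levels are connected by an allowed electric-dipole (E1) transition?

(a)–(b): forbidden (ΔS, ΔL).
(a)–(c): forbidden (ΔL).
(a)–(d): allowed.
(a)–(e): forbidden (parity, ΔL, ΔJ).
(b)–(c): forbidden (parity, ΔS, ΔL).
(b)–(d): forbidden (parity, ΔS).
(b)–(e): forbidden (ΔS, ΔL, ΔJ).
(c)–(d): forbidden (parity).
(c)–(e): forbidden (ΔL, ΔJ).
(d)–(e): forbidden (ΔL, ΔJ).
Allowed pairs: 1 of 10.

1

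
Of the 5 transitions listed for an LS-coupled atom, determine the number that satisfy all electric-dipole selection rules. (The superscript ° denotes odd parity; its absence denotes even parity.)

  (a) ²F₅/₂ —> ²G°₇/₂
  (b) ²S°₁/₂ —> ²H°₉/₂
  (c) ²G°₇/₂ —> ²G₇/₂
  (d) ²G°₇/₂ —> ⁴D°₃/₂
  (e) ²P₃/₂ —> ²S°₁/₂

(a) allowed
(b) forbidden (parity, ΔL, ΔJ fail)
(c) allowed
(d) forbidden (parity, ΔS, ΔL, ΔJ fail)
(e) allowed
Total allowed: 3 of 5.

3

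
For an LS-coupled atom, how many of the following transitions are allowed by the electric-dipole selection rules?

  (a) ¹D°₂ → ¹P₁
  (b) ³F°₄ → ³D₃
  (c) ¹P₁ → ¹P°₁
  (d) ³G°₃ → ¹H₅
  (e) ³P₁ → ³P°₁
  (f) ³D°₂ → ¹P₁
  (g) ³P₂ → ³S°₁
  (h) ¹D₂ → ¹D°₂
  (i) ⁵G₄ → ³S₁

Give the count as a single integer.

6

(a) allowed
(b) allowed
(c) allowed
(d) forbidden (ΔS, ΔJ fail)
(e) allowed
(f) forbidden (ΔS fails)
(g) allowed
(h) allowed
(i) forbidden (parity, ΔS, ΔL, ΔJ fail)
Total allowed: 6 of 9.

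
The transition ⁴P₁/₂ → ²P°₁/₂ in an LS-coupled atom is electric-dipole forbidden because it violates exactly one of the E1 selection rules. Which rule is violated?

Parity must change: even → odd — passes.
ΔL = 0, ±1 (not L=0↔0): L: 1 → 1, ΔL = +0 — passes.
ΔS = 0: S: 3/2 → 1/2 — fails.
ΔJ = 0, ±1 (not J=0↔0): J: 1/2 → 1/2, ΔJ = +0 — passes.

the ΔS = 0 rule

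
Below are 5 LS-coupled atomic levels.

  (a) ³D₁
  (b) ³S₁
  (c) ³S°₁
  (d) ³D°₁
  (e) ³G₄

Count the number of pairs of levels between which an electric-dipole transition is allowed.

(a)–(b): forbidden (parity, ΔL).
(a)–(c): forbidden (ΔL).
(a)–(d): allowed.
(a)–(e): forbidden (parity, ΔL, ΔJ).
(b)–(c): forbidden (ΔL).
(b)–(d): forbidden (ΔL).
(b)–(e): forbidden (parity, ΔL, ΔJ).
(c)–(d): forbidden (parity, ΔL).
(c)–(e): forbidden (ΔL, ΔJ).
(d)–(e): forbidden (ΔL, ΔJ).
Allowed pairs: 1 of 10.

1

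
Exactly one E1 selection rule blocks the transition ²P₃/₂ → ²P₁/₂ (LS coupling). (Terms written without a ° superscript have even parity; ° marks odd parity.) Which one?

parity

Parity must change: even → even — fails.
ΔS = 0: S: 1/2 → 1/2 — ok.
ΔL = 0, ±1 (not L=0↔0): L: 1 → 1, ΔL = +0 — ok.
ΔJ = 0, ±1 (not J=0↔0): J: 3/2 → 1/2, ΔJ = -1 — ok.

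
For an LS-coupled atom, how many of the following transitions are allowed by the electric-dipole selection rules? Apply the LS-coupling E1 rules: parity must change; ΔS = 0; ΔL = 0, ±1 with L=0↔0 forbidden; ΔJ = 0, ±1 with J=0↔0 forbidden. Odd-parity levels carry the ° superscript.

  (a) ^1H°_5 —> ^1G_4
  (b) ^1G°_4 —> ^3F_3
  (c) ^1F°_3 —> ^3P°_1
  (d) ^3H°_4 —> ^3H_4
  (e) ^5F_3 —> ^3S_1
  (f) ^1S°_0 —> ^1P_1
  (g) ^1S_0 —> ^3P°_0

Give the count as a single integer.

3

(a) allowed
(b) forbidden (ΔS fails)
(c) forbidden (parity, ΔS, ΔL, ΔJ fail)
(d) allowed
(e) forbidden (parity, ΔS, ΔL, ΔJ fail)
(f) allowed
(g) forbidden (ΔS, ΔJ fail)
Total allowed: 3 of 7.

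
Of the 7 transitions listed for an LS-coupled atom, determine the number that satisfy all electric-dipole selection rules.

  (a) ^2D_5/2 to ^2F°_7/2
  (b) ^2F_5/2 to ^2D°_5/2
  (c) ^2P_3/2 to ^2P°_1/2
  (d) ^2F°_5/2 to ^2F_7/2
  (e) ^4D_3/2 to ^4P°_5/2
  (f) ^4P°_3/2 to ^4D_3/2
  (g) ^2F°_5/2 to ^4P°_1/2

6

(a) allowed
(b) allowed
(c) allowed
(d) allowed
(e) allowed
(f) allowed
(g) forbidden (parity, ΔS, ΔL, ΔJ fail)
Total allowed: 6 of 7.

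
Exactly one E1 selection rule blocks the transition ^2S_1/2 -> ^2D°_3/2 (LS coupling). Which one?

Reading off the term symbols: S 1/2→1/2, L 0→2, J 1/2→3/2, parity even→odd.
Parity must change: even → odd — ok.
ΔS = 0: S: 1/2 → 1/2 — ok.
ΔL = 0, ±1 (not L=0↔0): L: 0 → 2, ΔL = +2 — fails.
ΔJ = 0, ±1 (not J=0↔0): J: 1/2 → 3/2, ΔJ = +1 — ok.

the ΔL = 0, ±1 rule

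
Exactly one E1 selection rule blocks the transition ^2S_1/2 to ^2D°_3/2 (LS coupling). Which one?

Initial level: S=1/2, L=0, J=1/2, parity even. Final level: S=1/2, L=2, J=3/2, parity odd.
Parity must change: even → odd — ✓.
ΔS = 0: S: 1/2 → 1/2 — ✓.
ΔL = 0, ±1 (not L=0↔0): L: 0 → 2, ΔL = +2 — ✗.
ΔJ = 0, ±1 (not J=0↔0): J: 1/2 → 3/2, ΔJ = +1 — ✓.

the ΔL = 0, ±1 rule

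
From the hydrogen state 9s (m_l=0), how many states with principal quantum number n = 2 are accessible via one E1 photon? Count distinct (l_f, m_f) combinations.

E1 requires Δl = ±1, so l_f ∈ {-1, 1}; with 0 ≤ l_f ≤ n_f−1 = 1, the allowed l_f values are {1}.
For l_f = 1: m_f ∈ {m_i−1, m_i, m_i+1} ∩ [−1, 1] = {-1, 0, 1} → 3 states.
Total: 3.

3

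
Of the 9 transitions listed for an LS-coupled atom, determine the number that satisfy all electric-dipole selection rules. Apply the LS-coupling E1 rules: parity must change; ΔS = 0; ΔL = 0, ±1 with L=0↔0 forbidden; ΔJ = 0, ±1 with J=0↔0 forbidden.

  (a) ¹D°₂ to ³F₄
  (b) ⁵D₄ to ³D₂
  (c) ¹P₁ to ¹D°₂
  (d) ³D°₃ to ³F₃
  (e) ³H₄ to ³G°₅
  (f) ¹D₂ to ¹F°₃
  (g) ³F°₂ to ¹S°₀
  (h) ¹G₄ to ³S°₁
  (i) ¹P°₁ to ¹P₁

(a) forbidden (ΔS, ΔJ fail)
(b) forbidden (parity, ΔS, ΔJ fail)
(c) allowed
(d) allowed
(e) allowed
(f) allowed
(g) forbidden (parity, ΔS, ΔL, ΔJ fail)
(h) forbidden (ΔS, ΔL, ΔJ fail)
(i) allowed
Total allowed: 5 of 9.

5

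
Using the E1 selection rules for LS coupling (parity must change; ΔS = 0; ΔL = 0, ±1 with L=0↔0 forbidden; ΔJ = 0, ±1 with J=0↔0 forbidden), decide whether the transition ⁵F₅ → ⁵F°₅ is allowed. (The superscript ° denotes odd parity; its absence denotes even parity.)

allowed

Parity must change: even → odd — ok.
ΔS = 0: S: 2 → 2 — ok.
ΔL = 0, ±1 (not L=0↔0): L: 3 → 3, ΔL = +0 — ok.
ΔJ = 0, ±1 (not J=0↔0): J: 5 → 5, ΔJ = +0 — ok.
All four E1 rules are satisfied.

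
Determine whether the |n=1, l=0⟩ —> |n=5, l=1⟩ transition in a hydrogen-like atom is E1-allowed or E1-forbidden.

l: 0 → 1 (Δl = +1). Δl = ±1 satisfied.
All E1 selection rules are satisfied.

allowed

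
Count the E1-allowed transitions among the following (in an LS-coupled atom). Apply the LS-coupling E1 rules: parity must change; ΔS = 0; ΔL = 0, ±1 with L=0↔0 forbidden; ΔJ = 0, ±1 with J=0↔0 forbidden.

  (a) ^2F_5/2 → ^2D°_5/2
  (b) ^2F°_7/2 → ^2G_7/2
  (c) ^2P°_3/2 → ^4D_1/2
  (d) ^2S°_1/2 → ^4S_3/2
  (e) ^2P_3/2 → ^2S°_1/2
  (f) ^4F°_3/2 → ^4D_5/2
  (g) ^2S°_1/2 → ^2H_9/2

4

(a) allowed
(b) allowed
(c) forbidden (ΔS fails)
(d) forbidden (ΔS, ΔL fail)
(e) allowed
(f) allowed
(g) forbidden (ΔL, ΔJ fail)
Total allowed: 4 of 7.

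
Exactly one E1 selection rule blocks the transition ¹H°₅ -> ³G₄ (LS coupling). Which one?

the ΔS = 0 rule

Initial level: S=0, L=5, J=5, parity odd. Final level: S=1, L=4, J=4, parity even.
Parity must change: odd → even — ok.
ΔS = 0: S: 0 → 1 — fails.
ΔL = 0, ±1 (not L=0↔0): L: 5 → 4, ΔL = -1 — ok.
ΔJ = 0, ±1 (not J=0↔0): J: 5 → 4, ΔJ = -1 — ok.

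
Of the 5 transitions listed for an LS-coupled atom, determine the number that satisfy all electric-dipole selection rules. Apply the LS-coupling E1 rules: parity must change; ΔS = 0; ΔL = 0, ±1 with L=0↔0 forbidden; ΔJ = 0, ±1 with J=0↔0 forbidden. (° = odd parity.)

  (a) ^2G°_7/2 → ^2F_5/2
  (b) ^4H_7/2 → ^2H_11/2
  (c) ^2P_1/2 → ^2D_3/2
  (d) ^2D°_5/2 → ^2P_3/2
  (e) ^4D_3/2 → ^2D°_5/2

2

(a) allowed
(b) forbidden (parity, ΔS, ΔJ fail)
(c) forbidden (parity fails)
(d) allowed
(e) forbidden (ΔS fails)
Total allowed: 2 of 5.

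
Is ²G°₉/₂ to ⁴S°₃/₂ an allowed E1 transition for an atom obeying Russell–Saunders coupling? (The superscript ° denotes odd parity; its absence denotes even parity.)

forbidden

Reading off the term symbols: S 1/2→3/2, L 4→0, J 9/2→3/2, parity odd→odd.
ΔS = 0: S: 1/2 → 3/2 — violated.
Parity must change: odd → odd — violated.
ΔL = 0, ±1 (not L=0↔0): L: 4 → 0, ΔL = -4 — violated.
ΔJ = 0, ±1 (not J=0↔0): J: 9/2 → 3/2, ΔJ = -3 — violated.
Rule(s) violated: parity, ΔS, ΔL, ΔJ.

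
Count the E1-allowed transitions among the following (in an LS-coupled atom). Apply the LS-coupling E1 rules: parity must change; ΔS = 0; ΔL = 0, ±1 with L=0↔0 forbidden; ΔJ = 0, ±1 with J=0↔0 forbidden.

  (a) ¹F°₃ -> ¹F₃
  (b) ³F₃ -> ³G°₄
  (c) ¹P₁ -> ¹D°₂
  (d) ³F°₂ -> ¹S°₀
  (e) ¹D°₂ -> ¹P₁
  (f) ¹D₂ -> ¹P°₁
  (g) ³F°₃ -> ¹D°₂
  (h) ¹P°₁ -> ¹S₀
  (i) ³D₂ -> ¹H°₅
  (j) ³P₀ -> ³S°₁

(a) allowed
(b) allowed
(c) allowed
(d) forbidden (parity, ΔS, ΔL, ΔJ fail)
(e) allowed
(f) allowed
(g) forbidden (parity, ΔS fail)
(h) allowed
(i) forbidden (ΔS, ΔL, ΔJ fail)
(j) allowed
Total allowed: 7 of 10.

7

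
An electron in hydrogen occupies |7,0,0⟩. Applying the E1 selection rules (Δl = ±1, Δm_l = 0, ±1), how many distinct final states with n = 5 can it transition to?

E1 requires Δl = ±1, so l_f ∈ {-1, 1}; with 0 ≤ l_f ≤ n_f−1 = 4, the allowed l_f values are {1}.
For l_f = 1: m_f ∈ {m_i−1, m_i, m_i+1} ∩ [−1, 1] = {-1, 0, 1} → 3 states.
Total: 3.

3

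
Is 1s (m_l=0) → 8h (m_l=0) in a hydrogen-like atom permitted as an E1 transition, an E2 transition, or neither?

Δl = 5 − 0 = +5; l_i + l_f = 5.
Δm_l = +0.
E1 (Δl = ±1, |Δm_l| ≤ 1): not satisfied.
E2 (Δl = 0,±2, l_i+l_f ≥ 2, |Δm_l| ≤ 2): not satisfied.

neither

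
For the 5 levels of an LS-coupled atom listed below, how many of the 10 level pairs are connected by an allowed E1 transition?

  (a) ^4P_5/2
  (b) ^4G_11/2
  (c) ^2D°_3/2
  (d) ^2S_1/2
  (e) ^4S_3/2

0

(a)–(b): forbidden (parity, ΔL, ΔJ).
(a)–(c): forbidden (ΔS).
(a)–(d): forbidden (parity, ΔS, ΔJ).
(a)–(e): forbidden (parity).
(b)–(c): forbidden (ΔS, ΔL, ΔJ).
(b)–(d): forbidden (parity, ΔS, ΔL, ΔJ).
(b)–(e): forbidden (parity, ΔL, ΔJ).
(c)–(d): forbidden (ΔL).
(c)–(e): forbidden (ΔS, ΔL).
(d)–(e): forbidden (parity, ΔS, ΔL).
Allowed pairs: 0 of 10.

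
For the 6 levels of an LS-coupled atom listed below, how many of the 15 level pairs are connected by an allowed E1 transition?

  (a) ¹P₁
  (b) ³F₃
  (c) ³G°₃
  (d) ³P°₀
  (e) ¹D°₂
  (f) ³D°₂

(a)–(b): forbidden (parity, ΔS, ΔL, ΔJ).
(a)–(c): forbidden (ΔS, ΔL, ΔJ).
(a)–(d): forbidden (ΔS).
(a)–(e): allowed.
(a)–(f): forbidden (ΔS).
(b)–(c): allowed.
(b)–(d): forbidden (ΔL, ΔJ).
(b)–(e): forbidden (ΔS).
(b)–(f): allowed.
(c)–(d): forbidden (parity, ΔL, ΔJ).
(c)–(e): forbidden (parity, ΔS, ΔL).
(c)–(f): forbidden (parity, ΔL).
(d)–(e): forbidden (parity, ΔS, ΔJ).
(d)–(f): forbidden (parity, ΔJ).
(e)–(f): forbidden (parity, ΔS).
Allowed pairs: 3 of 15.

3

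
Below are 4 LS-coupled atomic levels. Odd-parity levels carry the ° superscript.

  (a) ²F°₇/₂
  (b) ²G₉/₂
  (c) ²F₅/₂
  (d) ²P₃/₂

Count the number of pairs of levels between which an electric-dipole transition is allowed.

2

(a)–(b): allowed.
(a)–(c): allowed.
(a)–(d): forbidden (ΔL, ΔJ).
(b)–(c): forbidden (parity, ΔJ).
(b)–(d): forbidden (parity, ΔL, ΔJ).
(c)–(d): forbidden (parity, ΔL).
Allowed pairs: 2 of 6.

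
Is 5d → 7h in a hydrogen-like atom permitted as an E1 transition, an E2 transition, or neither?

Δl = 5 − 2 = +3; l_i + l_f = 7.
E1 (Δl = ±1): not satisfied.
E2 (Δl = 0,±2, l_i+l_f ≥ 2): not satisfied.

neither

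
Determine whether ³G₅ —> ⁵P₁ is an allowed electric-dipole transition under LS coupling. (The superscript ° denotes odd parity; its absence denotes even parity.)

Reading off the term symbols: S 1→2, L 4→1, J 5→1, parity even→even.
ΔL = 0, ±1 (not L=0↔0): L: 4 → 1, ΔL = -3 — ✗.
ΔJ = 0, ±1 (not J=0↔0): J: 5 → 1, ΔJ = -4 — ✗.
ΔS = 0: S: 1 → 2 — ✗.
Parity must change: even → even — ✗.
Rule(s) violated: parity, ΔS, ΔL, ΔJ.

forbidden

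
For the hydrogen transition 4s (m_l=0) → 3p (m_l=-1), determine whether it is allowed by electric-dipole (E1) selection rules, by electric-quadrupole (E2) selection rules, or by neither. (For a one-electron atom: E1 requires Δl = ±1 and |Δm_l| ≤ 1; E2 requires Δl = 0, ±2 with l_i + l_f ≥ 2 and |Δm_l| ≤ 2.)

E1

Δl = 1 − 0 = +1; l_i + l_f = 1.
Δm_l = -1.
E1 (Δl = ±1, |Δm_l| ≤ 1): satisfied.
E2 (Δl = 0,±2, l_i+l_f ≥ 2, |Δm_l| ≤ 2): not satisfied.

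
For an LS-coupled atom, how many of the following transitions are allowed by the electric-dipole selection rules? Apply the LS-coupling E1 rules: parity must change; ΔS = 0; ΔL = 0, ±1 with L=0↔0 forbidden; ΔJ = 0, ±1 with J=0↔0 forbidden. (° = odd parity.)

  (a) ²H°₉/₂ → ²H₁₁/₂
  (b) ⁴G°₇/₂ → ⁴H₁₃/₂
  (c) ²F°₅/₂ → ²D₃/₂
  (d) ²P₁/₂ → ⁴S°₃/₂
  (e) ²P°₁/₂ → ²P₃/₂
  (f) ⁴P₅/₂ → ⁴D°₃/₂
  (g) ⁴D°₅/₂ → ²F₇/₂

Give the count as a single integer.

4

(a) allowed
(b) forbidden (ΔJ fails)
(c) allowed
(d) forbidden (ΔS fails)
(e) allowed
(f) allowed
(g) forbidden (ΔS fails)
Total allowed: 4 of 7.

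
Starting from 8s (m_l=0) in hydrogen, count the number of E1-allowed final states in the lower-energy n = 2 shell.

3

E1 requires Δl = ±1, so l_f ∈ {-1, 1}; with 0 ≤ l_f ≤ n_f−1 = 1, the allowed l_f values are {1}.
For l_f = 1: m_f ∈ {m_i−1, m_i, m_i+1} ∩ [−1, 1] = {-1, 0, 1} → 3 states.
Total: 3.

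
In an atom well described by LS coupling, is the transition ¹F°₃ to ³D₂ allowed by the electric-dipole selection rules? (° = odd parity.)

Parity must change: odd → even — passes.
ΔS = 0: S: 0 → 1 — fails.
ΔL = 0, ±1 (not L=0↔0): L: 3 → 2, ΔL = -1 — passes.
ΔJ = 0, ±1 (not J=0↔0): J: 3 → 2, ΔJ = -1 — passes.
Rule(s) violated: ΔS.

forbidden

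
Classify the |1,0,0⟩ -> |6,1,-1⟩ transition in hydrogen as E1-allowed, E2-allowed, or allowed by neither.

E1

Δl = 1 − 0 = +1; l_i + l_f = 1.
Δm_l = -1.
E1 (Δl = ±1, |Δm_l| ≤ 1): satisfied.
E2 (Δl = 0,±2, l_i+l_f ≥ 2, |Δm_l| ≤ 2): not satisfied.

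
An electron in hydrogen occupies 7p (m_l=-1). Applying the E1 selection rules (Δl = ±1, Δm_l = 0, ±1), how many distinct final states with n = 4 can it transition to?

E1 requires Δl = ±1, so l_f ∈ {0, 2}; with 0 ≤ l_f ≤ n_f−1 = 3, the allowed l_f values are {0, 2}.
For l_f = 0: m_f ∈ {m_i−1, m_i, m_i+1} ∩ [−0, 0] = {0} → 1 state.
For l_f = 2: m_f ∈ {m_i−1, m_i, m_i+1} ∩ [−2, 2] = {-2, -1, 0} → 3 states.
Total: 4.

4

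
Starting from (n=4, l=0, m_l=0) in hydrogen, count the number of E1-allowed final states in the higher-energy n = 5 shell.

E1 requires Δl = ±1, so l_f ∈ {-1, 1}; with 0 ≤ l_f ≤ n_f−1 = 4, the allowed l_f values are {1}.
For l_f = 1: m_f ∈ {m_i−1, m_i, m_i+1} ∩ [−1, 1] = {-1, 0, 1} → 3 states.
Total: 3.

3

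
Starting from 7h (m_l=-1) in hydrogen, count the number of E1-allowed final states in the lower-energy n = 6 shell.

E1 requires Δl = ±1, so l_f ∈ {4, 6}; with 0 ≤ l_f ≤ n_f−1 = 5, the allowed l_f values are {4}.
For l_f = 4: m_f ∈ {m_i−1, m_i, m_i+1} ∩ [−4, 4] = {-2, -1, 0} → 3 states.
Total: 3.

3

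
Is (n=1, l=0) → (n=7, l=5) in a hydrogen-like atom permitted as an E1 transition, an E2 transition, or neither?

neither

Δl = 5 − 0 = +5; l_i + l_f = 5.
E1 (Δl = ±1): not satisfied.
E2 (Δl = 0,±2, l_i+l_f ≥ 2): not satisfied.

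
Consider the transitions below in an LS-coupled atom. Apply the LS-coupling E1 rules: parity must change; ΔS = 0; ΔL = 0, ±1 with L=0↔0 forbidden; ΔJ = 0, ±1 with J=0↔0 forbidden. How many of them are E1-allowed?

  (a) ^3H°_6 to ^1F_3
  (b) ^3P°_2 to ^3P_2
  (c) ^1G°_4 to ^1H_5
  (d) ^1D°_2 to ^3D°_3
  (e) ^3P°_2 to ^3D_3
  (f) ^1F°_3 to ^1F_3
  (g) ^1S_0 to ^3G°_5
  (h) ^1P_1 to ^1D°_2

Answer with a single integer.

5

(a) forbidden (ΔS, ΔL, ΔJ fail)
(b) allowed
(c) allowed
(d) forbidden (parity, ΔS fail)
(e) allowed
(f) allowed
(g) forbidden (ΔS, ΔL, ΔJ fail)
(h) allowed
Total allowed: 5 of 8.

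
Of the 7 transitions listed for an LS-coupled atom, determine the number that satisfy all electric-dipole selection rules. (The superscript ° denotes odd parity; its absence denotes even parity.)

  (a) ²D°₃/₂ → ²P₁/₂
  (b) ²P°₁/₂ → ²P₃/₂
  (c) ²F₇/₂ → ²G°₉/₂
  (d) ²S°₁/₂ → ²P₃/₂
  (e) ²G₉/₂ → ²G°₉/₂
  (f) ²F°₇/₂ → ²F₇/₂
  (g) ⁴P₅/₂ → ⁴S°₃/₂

(a) allowed
(b) allowed
(c) allowed
(d) allowed
(e) allowed
(f) allowed
(g) allowed
Total allowed: 7 of 7.

7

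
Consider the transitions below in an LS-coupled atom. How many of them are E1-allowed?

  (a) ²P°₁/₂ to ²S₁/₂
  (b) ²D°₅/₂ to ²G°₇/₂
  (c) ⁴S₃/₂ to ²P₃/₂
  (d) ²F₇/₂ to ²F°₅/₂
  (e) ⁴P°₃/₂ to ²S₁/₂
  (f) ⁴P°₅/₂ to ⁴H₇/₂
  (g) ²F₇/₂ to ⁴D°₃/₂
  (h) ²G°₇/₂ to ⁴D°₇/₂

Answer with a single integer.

2

(a) allowed
(b) forbidden (parity, ΔL fail)
(c) forbidden (parity, ΔS fail)
(d) allowed
(e) forbidden (ΔS fails)
(f) forbidden (ΔL fails)
(g) forbidden (ΔS, ΔJ fail)
(h) forbidden (parity, ΔS, ΔL fail)
Total allowed: 2 of 8.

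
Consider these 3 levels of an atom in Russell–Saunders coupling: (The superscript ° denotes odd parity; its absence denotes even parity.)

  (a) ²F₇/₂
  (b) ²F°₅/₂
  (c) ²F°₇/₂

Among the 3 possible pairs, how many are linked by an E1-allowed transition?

2

(a)–(b): allowed.
(a)–(c): allowed.
(b)–(c): forbidden (parity).
Allowed pairs: 2 of 3.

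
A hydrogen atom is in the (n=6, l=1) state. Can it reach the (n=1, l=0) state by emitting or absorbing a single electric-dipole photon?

Initial l = 1, final l = 0, so Δl = -1. E1 requires Δl = ±1: ✓.
All E1 selection rules are satisfied.

allowed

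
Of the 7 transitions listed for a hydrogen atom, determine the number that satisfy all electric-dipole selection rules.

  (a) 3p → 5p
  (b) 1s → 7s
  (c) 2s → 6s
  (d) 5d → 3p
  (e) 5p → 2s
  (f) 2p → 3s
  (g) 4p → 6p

(a) forbidden — Δl = +0 (E1 requires Δl = ±1)
(b) forbidden — Δl = +0 (E1 requires Δl = ±1)
(c) forbidden — Δl = +0 (E1 requires Δl = ±1)
(d) allowed
(e) allowed
(f) allowed
(g) forbidden — Δl = +0 (E1 requires Δl = ±1)
Total allowed: 3 of 7.

3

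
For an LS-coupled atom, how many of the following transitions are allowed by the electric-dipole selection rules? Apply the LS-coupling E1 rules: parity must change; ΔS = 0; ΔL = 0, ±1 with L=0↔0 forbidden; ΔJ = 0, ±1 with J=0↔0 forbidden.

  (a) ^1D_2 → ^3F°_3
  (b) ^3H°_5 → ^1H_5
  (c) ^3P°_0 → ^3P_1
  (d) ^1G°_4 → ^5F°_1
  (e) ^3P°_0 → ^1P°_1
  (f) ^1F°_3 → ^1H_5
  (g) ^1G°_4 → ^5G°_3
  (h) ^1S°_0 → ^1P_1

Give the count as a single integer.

2

(a) forbidden (ΔS fails)
(b) forbidden (ΔS fails)
(c) allowed
(d) forbidden (parity, ΔS, ΔJ fail)
(e) forbidden (parity, ΔS fail)
(f) forbidden (ΔL, ΔJ fail)
(g) forbidden (parity, ΔS fail)
(h) allowed
Total allowed: 2 of 8.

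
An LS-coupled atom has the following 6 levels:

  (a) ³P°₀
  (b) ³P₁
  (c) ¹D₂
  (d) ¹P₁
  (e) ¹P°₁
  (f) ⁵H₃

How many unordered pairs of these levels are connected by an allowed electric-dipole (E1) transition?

3

(a)–(b): allowed.
(a)–(c): forbidden (ΔS, ΔJ).
(a)–(d): forbidden (ΔS).
(a)–(e): forbidden (parity, ΔS).
(a)–(f): forbidden (ΔS, ΔL, ΔJ).
(b)–(c): forbidden (parity, ΔS).
(b)–(d): forbidden (parity, ΔS).
(b)–(e): forbidden (ΔS).
(b)–(f): forbidden (parity, ΔS, ΔL, ΔJ).
(c)–(d): forbidden (parity).
(c)–(e): allowed.
(c)–(f): forbidden (parity, ΔS, ΔL).
(d)–(e): allowed.
(d)–(f): forbidden (parity, ΔS, ΔL, ΔJ).
(e)–(f): forbidden (ΔS, ΔL, ΔJ).
Allowed pairs: 3 of 15.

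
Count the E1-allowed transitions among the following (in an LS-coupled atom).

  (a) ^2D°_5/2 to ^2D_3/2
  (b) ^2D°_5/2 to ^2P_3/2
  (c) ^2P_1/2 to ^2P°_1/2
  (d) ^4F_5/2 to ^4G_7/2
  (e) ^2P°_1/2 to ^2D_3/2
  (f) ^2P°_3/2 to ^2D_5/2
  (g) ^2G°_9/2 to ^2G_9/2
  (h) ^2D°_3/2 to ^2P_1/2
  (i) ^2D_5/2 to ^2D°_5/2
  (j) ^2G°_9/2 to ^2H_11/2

(a) allowed
(b) allowed
(c) allowed
(d) forbidden (parity fails)
(e) allowed
(f) allowed
(g) allowed
(h) allowed
(i) allowed
(j) allowed
Total allowed: 9 of 10.

9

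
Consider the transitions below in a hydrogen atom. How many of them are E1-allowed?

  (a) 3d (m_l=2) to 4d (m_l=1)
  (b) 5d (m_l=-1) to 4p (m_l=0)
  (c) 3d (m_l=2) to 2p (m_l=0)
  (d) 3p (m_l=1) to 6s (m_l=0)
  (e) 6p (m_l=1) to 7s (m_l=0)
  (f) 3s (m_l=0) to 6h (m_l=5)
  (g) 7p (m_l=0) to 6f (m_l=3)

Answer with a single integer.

(a) forbidden — Δl = +0 (E1 requires Δl = ±1)
(b) allowed
(c) forbidden — Δm_l = -2 (E1 requires Δm_l = 0, ±1)
(d) allowed
(e) allowed
(f) forbidden — Δl = +5 (E1 requires Δl = ±1); Δm_l = +5 (E1 requires Δm_l = 0, ±1)
(g) forbidden — Δl = +2 (E1 requires Δl = ±1); Δm_l = +3 (E1 requires Δm_l = 0, ±1)
Total allowed: 3 of 7.

3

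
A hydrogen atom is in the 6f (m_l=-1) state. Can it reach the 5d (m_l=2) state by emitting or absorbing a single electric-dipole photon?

Δl = 2 − 3 = -1; the E1 rule Δl = ±1 is ✓.
m_l: -1 → 2 (Δm_l = +3). |Δm_l| ≤ 1 ✗.
The transition is electric-dipole forbidden.

forbidden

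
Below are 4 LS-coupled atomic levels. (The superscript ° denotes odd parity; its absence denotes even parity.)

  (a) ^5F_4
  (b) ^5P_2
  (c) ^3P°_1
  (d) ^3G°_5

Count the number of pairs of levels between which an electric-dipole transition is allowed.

(a)–(b): forbidden (parity, ΔL, ΔJ).
(a)–(c): forbidden (ΔS, ΔL, ΔJ).
(a)–(d): forbidden (ΔS).
(b)–(c): forbidden (ΔS).
(b)–(d): forbidden (ΔS, ΔL, ΔJ).
(c)–(d): forbidden (parity, ΔL, ΔJ).
Allowed pairs: 0 of 6.

0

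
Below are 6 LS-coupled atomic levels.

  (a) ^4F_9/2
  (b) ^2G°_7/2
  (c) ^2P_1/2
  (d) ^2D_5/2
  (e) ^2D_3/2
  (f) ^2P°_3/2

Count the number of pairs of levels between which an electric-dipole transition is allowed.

3

(a)–(b): forbidden (ΔS).
(a)–(c): forbidden (parity, ΔS, ΔL, ΔJ).
(a)–(d): forbidden (parity, ΔS, ΔJ).
(a)–(e): forbidden (parity, ΔS, ΔJ).
(a)–(f): forbidden (ΔS, ΔL, ΔJ).
(b)–(c): forbidden (ΔL, ΔJ).
(b)–(d): forbidden (ΔL).
(b)–(e): forbidden (ΔL, ΔJ).
(b)–(f): forbidden (parity, ΔL, ΔJ).
(c)–(d): forbidden (parity, ΔJ).
(c)–(e): forbidden (parity).
(c)–(f): allowed.
(d)–(e): forbidden (parity).
(d)–(f): allowed.
(e)–(f): allowed.
Allowed pairs: 3 of 15.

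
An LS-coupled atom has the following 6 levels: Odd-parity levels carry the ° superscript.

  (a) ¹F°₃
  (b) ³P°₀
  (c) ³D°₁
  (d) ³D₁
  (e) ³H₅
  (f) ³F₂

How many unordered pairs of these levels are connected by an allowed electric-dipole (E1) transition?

3

(a)–(b): forbidden (parity, ΔS, ΔL, ΔJ).
(a)–(c): forbidden (parity, ΔS, ΔJ).
(a)–(d): forbidden (ΔS, ΔJ).
(a)–(e): forbidden (ΔS, ΔL, ΔJ).
(a)–(f): forbidden (ΔS).
(b)–(c): forbidden (parity).
(b)–(d): allowed.
(b)–(e): forbidden (ΔL, ΔJ).
(b)–(f): forbidden (ΔL, ΔJ).
(c)–(d): allowed.
(c)–(e): forbidden (ΔL, ΔJ).
(c)–(f): allowed.
(d)–(e): forbidden (parity, ΔL, ΔJ).
(d)–(f): forbidden (parity).
(e)–(f): forbidden (parity, ΔL, ΔJ).
Allowed pairs: 3 of 15.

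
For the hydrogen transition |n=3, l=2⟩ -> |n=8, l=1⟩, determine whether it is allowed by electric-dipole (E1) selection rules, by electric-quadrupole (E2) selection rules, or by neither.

Δl = 1 − 2 = -1; l_i + l_f = 3.
E1 (Δl = ±1): satisfied.
E2 (Δl = 0,±2, l_i+l_f ≥ 2): not satisfied.

E1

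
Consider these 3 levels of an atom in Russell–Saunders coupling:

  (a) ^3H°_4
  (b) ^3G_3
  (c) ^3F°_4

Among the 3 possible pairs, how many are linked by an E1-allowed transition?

(a)–(b): allowed.
(a)–(c): forbidden (parity, ΔL).
(b)–(c): allowed.
Allowed pairs: 2 of 3.

2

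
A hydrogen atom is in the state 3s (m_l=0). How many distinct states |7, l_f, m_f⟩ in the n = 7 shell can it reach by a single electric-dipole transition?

3

E1 requires Δl = ±1, so l_f ∈ {-1, 1}; with 0 ≤ l_f ≤ n_f−1 = 6, the allowed l_f values are {1}.
For l_f = 1: m_f ∈ {m_i−1, m_i, m_i+1} ∩ [−1, 1] = {-1, 0, 1} → 3 states.
Total: 3.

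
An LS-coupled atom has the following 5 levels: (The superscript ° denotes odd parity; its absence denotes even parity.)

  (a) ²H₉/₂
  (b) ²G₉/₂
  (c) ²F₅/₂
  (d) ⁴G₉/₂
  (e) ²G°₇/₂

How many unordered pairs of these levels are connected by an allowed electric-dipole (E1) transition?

3

(a)–(b): forbidden (parity).
(a)–(c): forbidden (parity, ΔL, ΔJ).
(a)–(d): forbidden (parity, ΔS).
(a)–(e): allowed.
(b)–(c): forbidden (parity, ΔJ).
(b)–(d): forbidden (parity, ΔS).
(b)–(e): allowed.
(c)–(d): forbidden (parity, ΔS, ΔJ).
(c)–(e): allowed.
(d)–(e): forbidden (ΔS).
Allowed pairs: 3 of 10.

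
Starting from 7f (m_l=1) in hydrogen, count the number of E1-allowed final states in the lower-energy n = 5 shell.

E1 requires Δl = ±1, so l_f ∈ {2, 4}; with 0 ≤ l_f ≤ n_f−1 = 4, the allowed l_f values are {2, 4}.
For l_f = 2: m_f ∈ {m_i−1, m_i, m_i+1} ∩ [−2, 2] = {0, 1, 2} → 3 states.
For l_f = 4: m_f ∈ {m_i−1, m_i, m_i+1} ∩ [−4, 4] = {0, 1, 2} → 3 states.
Total: 6.

6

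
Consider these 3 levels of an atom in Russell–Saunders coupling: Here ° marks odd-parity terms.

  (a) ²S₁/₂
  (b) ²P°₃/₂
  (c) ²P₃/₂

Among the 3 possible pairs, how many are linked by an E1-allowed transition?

2

(a)–(b): allowed.
(a)–(c): forbidden (parity).
(b)–(c): allowed.
Allowed pairs: 2 of 3.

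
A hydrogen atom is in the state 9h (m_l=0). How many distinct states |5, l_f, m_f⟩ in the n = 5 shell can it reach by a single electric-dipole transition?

E1 requires Δl = ±1, so l_f ∈ {4, 6}; with 0 ≤ l_f ≤ n_f−1 = 4, the allowed l_f values are {4}.
For l_f = 4: m_f ∈ {m_i−1, m_i, m_i+1} ∩ [−4, 4] = {-1, 0, 1} → 3 states.
Total: 3.

3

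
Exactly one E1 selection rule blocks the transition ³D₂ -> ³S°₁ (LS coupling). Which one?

Initial level: S=1, L=2, J=2, parity even. Final level: S=1, L=0, J=1, parity odd.
ΔL = 0, ±1 (not L=0↔0): L: 2 → 0, ΔL = -2 — fails.
ΔJ = 0, ±1 (not J=0↔0): J: 2 → 1, ΔJ = -1 — passes.
ΔS = 0: S: 1 → 1 — passes.
Parity must change: even → odd — passes.

the ΔL = 0, ±1 rule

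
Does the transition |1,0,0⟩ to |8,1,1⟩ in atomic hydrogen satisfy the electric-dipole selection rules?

allowed

Initial l = 0, final l = 1, so Δl = +1. E1 requires Δl = ±1: ok.
Δm_l = 1 − (0) = +1. E1 requires Δm_l = 0, ±1: ok.
All E1 selection rules are satisfied.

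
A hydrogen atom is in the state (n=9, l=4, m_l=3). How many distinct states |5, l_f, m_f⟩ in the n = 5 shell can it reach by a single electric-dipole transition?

E1 requires Δl = ±1, so l_f ∈ {3, 5}; with 0 ≤ l_f ≤ n_f−1 = 4, the allowed l_f values are {3}.
For l_f = 3: m_f ∈ {m_i−1, m_i, m_i+1} ∩ [−3, 3] = {2, 3} → 2 states.
Total: 2.

2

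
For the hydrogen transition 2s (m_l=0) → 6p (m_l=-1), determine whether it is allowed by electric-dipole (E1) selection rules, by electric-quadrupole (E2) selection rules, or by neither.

E1

Δl = 1 − 0 = +1; l_i + l_f = 1.
Δm_l = -1.
E1 (Δl = ±1, |Δm_l| ≤ 1): satisfied.
E2 (Δl = 0,±2, l_i+l_f ≥ 2, |Δm_l| ≤ 2): not satisfied.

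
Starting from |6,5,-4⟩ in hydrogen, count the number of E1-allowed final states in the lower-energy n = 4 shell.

E1 requires l_f ∈ {4, 6}, but neither lies in [0, 3], so no final state is reachable.
Total: 0.

0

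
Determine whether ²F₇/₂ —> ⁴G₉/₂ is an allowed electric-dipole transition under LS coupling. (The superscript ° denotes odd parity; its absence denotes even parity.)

forbidden

Initial level: S=1/2, L=3, J=7/2, parity even. Final level: S=3/2, L=4, J=9/2, parity even.
Parity must change: even → even — ✗.
ΔS = 0: S: 1/2 → 3/2 — ✗.
ΔL = 0, ±1 (not L=0↔0): L: 3 → 4, ΔL = +1 — ✓.
ΔJ = 0, ±1 (not J=0↔0): J: 7/2 → 9/2, ΔJ = +1 — ✓.
Rule(s) violated: parity, ΔS.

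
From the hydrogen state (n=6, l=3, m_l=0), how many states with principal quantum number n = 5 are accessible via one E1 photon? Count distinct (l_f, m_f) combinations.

E1 requires Δl = ±1, so l_f ∈ {2, 4}; with 0 ≤ l_f ≤ n_f−1 = 4, the allowed l_f values are {2, 4}.
For l_f = 2: m_f ∈ {m_i−1, m_i, m_i+1} ∩ [−2, 2] = {-1, 0, 1} → 3 states.
For l_f = 4: m_f ∈ {m_i−1, m_i, m_i+1} ∩ [−4, 4] = {-1, 0, 1} → 3 states.
Total: 6.

6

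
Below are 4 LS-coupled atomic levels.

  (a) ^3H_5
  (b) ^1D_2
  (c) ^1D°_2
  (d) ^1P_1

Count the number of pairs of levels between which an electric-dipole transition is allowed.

2

(a)–(b): forbidden (parity, ΔS, ΔL, ΔJ).
(a)–(c): forbidden (ΔS, ΔL, ΔJ).
(a)–(d): forbidden (parity, ΔS, ΔL, ΔJ).
(b)–(c): allowed.
(b)–(d): forbidden (parity).
(c)–(d): allowed.
Allowed pairs: 2 of 6.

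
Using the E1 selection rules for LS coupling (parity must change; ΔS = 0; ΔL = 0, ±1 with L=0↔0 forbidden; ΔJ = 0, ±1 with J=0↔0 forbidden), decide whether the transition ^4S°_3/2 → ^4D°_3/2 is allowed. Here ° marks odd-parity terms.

forbidden

Reading off the term symbols: S 3/2→3/2, L 0→2, J 3/2→3/2, parity odd→odd.
Parity must change: odd → odd — ✗.
ΔS = 0: S: 3/2 → 3/2 — ✓.
ΔL = 0, ±1 (not L=0↔0): L: 0 → 2, ΔL = +2 — ✗.
ΔJ = 0, ±1 (not J=0↔0): J: 3/2 → 3/2, ΔJ = +0 — ✓.
Rule(s) violated: parity, ΔL.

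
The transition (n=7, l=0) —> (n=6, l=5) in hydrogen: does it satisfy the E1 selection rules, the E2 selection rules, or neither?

neither

Δl = 5 − 0 = +5; l_i + l_f = 5.
E1 (Δl = ±1): not satisfied.
E2 (Δl = 0,±2, l_i+l_f ≥ 2): not satisfied.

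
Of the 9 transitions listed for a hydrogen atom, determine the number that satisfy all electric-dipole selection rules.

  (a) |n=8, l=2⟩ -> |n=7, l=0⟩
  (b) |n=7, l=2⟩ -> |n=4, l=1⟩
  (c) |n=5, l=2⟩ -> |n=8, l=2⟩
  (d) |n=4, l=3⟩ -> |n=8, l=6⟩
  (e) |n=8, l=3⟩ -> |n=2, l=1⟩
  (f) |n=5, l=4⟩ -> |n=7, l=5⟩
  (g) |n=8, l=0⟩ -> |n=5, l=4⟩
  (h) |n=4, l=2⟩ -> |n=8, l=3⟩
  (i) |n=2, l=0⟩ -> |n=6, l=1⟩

(a) forbidden — Δl = -2 (E1 requires Δl = ±1)
(b) allowed
(c) forbidden — Δl = +0 (E1 requires Δl = ±1)
(d) forbidden — Δl = +3 (E1 requires Δl = ±1)
(e) forbidden — Δl = -2 (E1 requires Δl = ±1)
(f) allowed
(g) forbidden — Δl = +4 (E1 requires Δl = ±1)
(h) allowed
(i) allowed
Total allowed: 4 of 9.

4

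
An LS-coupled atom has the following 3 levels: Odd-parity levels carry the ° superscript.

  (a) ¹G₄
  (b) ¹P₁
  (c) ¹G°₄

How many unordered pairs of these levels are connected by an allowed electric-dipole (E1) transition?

1

(a)–(b): forbidden (parity, ΔL, ΔJ).
(a)–(c): allowed.
(b)–(c): forbidden (ΔL, ΔJ).
Allowed pairs: 1 of 3.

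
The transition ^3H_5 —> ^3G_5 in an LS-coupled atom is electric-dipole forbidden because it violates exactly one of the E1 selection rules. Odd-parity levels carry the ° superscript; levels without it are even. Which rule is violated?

Reading off the term symbols: S 1→1, L 5→4, J 5→5, parity even→even.
ΔS = 0: S: 1 → 1 — ok.
Parity must change: even → even — fails.
ΔL = 0, ±1 (not L=0↔0): L: 5 → 4, ΔL = -1 — ok.
ΔJ = 0, ±1 (not J=0↔0): J: 5 → 5, ΔJ = +0 — ok.

parity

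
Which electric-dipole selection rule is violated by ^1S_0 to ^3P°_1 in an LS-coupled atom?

the ΔS = 0 rule

Parity must change: even → odd — passes.
ΔS = 0: S: 0 → 1 — fails.
ΔL = 0, ±1 (not L=0↔0): L: 0 → 1, ΔL = +1 — passes.
ΔJ = 0, ±1 (not J=0↔0): J: 0 → 1, ΔJ = +1 — passes.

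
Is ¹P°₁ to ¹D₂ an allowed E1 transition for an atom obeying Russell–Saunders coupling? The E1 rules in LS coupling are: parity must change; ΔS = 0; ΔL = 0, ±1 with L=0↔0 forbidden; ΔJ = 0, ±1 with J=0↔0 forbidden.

allowed

Reading off the term symbols: S 0→0, L 1→2, J 1→2, parity odd→even.
ΔJ = 0, ±1 (not J=0↔0): J: 1 → 2, ΔJ = +1 — ✓.
ΔS = 0: S: 0 → 0 — ✓.
Parity must change: odd → even — ✓.
ΔL = 0, ±1 (not L=0↔0): L: 1 → 2, ΔL = +1 — ✓.
All four E1 rules are satisfied.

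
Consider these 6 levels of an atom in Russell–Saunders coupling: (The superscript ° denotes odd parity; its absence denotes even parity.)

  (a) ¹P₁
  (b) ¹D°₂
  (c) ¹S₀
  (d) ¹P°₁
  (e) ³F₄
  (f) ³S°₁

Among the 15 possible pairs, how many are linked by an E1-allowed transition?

(a)–(b): allowed.
(a)–(c): forbidden (parity).
(a)–(d): allowed.
(a)–(e): forbidden (parity, ΔS, ΔL, ΔJ).
(a)–(f): forbidden (ΔS).
(b)–(c): forbidden (ΔL, ΔJ).
(b)–(d): forbidden (parity).
(b)–(e): forbidden (ΔS, ΔJ).
(b)–(f): forbidden (parity, ΔS, ΔL).
(c)–(d): allowed.
(c)–(e): forbidden (parity, ΔS, ΔL, ΔJ).
(c)–(f): forbidden (ΔS, ΔL).
(d)–(e): forbidden (ΔS, ΔL, ΔJ).
(d)–(f): forbidden (parity, ΔS).
(e)–(f): forbidden (ΔL, ΔJ).
Allowed pairs: 3 of 15.

3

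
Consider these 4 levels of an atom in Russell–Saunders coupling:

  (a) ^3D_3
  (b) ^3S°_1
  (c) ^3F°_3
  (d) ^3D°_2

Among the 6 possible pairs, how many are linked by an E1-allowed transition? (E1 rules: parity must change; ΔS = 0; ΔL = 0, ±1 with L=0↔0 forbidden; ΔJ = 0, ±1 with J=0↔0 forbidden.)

2

(a)–(b): forbidden (ΔL, ΔJ).
(a)–(c): allowed.
(a)–(d): allowed.
(b)–(c): forbidden (parity, ΔL, ΔJ).
(b)–(d): forbidden (parity, ΔL).
(c)–(d): forbidden (parity).
Allowed pairs: 2 of 6.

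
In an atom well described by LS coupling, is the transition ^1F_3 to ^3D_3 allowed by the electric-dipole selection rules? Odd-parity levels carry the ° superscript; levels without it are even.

forbidden

Reading off the term symbols: S 0→1, L 3→2, J 3→3, parity even→even.
ΔJ = 0, ±1 (not J=0↔0): J: 3 → 3, ΔJ = +0 — passes.
ΔS = 0: S: 0 → 1 — fails.
ΔL = 0, ±1 (not L=0↔0): L: 3 → 2, ΔL = -1 — passes.
Parity must change: even → even — fails.
Rule(s) violated: parity, ΔS.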